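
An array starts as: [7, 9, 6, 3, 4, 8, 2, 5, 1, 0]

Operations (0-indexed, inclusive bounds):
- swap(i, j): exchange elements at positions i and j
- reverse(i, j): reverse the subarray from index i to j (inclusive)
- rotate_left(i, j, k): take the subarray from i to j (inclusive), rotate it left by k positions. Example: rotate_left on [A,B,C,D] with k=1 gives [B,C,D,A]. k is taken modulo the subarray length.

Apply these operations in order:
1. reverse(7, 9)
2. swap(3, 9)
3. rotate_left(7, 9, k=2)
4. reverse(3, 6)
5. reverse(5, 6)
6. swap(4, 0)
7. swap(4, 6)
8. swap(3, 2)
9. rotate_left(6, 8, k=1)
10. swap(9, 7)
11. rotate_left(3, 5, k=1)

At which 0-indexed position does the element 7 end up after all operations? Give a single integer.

After 1 (reverse(7, 9)): [7, 9, 6, 3, 4, 8, 2, 0, 1, 5]
After 2 (swap(3, 9)): [7, 9, 6, 5, 4, 8, 2, 0, 1, 3]
After 3 (rotate_left(7, 9, k=2)): [7, 9, 6, 5, 4, 8, 2, 3, 0, 1]
After 4 (reverse(3, 6)): [7, 9, 6, 2, 8, 4, 5, 3, 0, 1]
After 5 (reverse(5, 6)): [7, 9, 6, 2, 8, 5, 4, 3, 0, 1]
After 6 (swap(4, 0)): [8, 9, 6, 2, 7, 5, 4, 3, 0, 1]
After 7 (swap(4, 6)): [8, 9, 6, 2, 4, 5, 7, 3, 0, 1]
After 8 (swap(3, 2)): [8, 9, 2, 6, 4, 5, 7, 3, 0, 1]
After 9 (rotate_left(6, 8, k=1)): [8, 9, 2, 6, 4, 5, 3, 0, 7, 1]
After 10 (swap(9, 7)): [8, 9, 2, 6, 4, 5, 3, 1, 7, 0]
After 11 (rotate_left(3, 5, k=1)): [8, 9, 2, 4, 5, 6, 3, 1, 7, 0]

Answer: 8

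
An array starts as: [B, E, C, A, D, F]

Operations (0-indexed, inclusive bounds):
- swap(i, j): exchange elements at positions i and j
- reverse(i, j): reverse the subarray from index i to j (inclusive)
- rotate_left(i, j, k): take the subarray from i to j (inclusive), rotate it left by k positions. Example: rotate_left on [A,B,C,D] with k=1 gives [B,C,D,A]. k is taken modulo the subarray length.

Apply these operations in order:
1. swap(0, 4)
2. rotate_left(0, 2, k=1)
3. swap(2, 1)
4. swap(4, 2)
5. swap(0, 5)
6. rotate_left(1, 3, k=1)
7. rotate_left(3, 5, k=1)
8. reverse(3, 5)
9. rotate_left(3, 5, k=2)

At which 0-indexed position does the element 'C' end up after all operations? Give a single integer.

Answer: 3

Derivation:
After 1 (swap(0, 4)): [D, E, C, A, B, F]
After 2 (rotate_left(0, 2, k=1)): [E, C, D, A, B, F]
After 3 (swap(2, 1)): [E, D, C, A, B, F]
After 4 (swap(4, 2)): [E, D, B, A, C, F]
After 5 (swap(0, 5)): [F, D, B, A, C, E]
After 6 (rotate_left(1, 3, k=1)): [F, B, A, D, C, E]
After 7 (rotate_left(3, 5, k=1)): [F, B, A, C, E, D]
After 8 (reverse(3, 5)): [F, B, A, D, E, C]
After 9 (rotate_left(3, 5, k=2)): [F, B, A, C, D, E]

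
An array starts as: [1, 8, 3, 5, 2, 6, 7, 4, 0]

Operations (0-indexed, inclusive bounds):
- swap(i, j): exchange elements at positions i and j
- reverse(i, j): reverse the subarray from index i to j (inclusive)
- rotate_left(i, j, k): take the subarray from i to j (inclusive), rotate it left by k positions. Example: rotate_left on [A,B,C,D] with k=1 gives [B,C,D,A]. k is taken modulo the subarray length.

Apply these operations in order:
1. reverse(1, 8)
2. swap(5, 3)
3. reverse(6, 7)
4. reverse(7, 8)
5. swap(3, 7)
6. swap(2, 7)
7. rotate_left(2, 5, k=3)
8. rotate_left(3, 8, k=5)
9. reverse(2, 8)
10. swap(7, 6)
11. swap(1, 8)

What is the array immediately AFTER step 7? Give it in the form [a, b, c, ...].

After 1 (reverse(1, 8)): [1, 0, 4, 7, 6, 2, 5, 3, 8]
After 2 (swap(5, 3)): [1, 0, 4, 2, 6, 7, 5, 3, 8]
After 3 (reverse(6, 7)): [1, 0, 4, 2, 6, 7, 3, 5, 8]
After 4 (reverse(7, 8)): [1, 0, 4, 2, 6, 7, 3, 8, 5]
After 5 (swap(3, 7)): [1, 0, 4, 8, 6, 7, 3, 2, 5]
After 6 (swap(2, 7)): [1, 0, 2, 8, 6, 7, 3, 4, 5]
After 7 (rotate_left(2, 5, k=3)): [1, 0, 7, 2, 8, 6, 3, 4, 5]

Answer: [1, 0, 7, 2, 8, 6, 3, 4, 5]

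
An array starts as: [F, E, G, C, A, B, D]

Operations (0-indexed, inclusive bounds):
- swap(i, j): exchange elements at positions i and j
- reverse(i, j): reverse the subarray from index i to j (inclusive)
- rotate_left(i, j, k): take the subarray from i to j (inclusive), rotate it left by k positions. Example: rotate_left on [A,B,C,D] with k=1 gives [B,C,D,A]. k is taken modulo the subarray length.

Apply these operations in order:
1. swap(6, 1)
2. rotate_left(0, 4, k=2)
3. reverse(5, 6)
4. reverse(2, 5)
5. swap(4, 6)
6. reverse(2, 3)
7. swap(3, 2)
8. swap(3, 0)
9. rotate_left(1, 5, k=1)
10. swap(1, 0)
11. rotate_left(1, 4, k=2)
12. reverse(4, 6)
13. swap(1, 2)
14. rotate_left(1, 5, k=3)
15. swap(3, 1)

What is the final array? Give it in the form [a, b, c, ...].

After 1 (swap(6, 1)): [F, D, G, C, A, B, E]
After 2 (rotate_left(0, 4, k=2)): [G, C, A, F, D, B, E]
After 3 (reverse(5, 6)): [G, C, A, F, D, E, B]
After 4 (reverse(2, 5)): [G, C, E, D, F, A, B]
After 5 (swap(4, 6)): [G, C, E, D, B, A, F]
After 6 (reverse(2, 3)): [G, C, D, E, B, A, F]
After 7 (swap(3, 2)): [G, C, E, D, B, A, F]
After 8 (swap(3, 0)): [D, C, E, G, B, A, F]
After 9 (rotate_left(1, 5, k=1)): [D, E, G, B, A, C, F]
After 10 (swap(1, 0)): [E, D, G, B, A, C, F]
After 11 (rotate_left(1, 4, k=2)): [E, B, A, D, G, C, F]
After 12 (reverse(4, 6)): [E, B, A, D, F, C, G]
After 13 (swap(1, 2)): [E, A, B, D, F, C, G]
After 14 (rotate_left(1, 5, k=3)): [E, F, C, A, B, D, G]
After 15 (swap(3, 1)): [E, A, C, F, B, D, G]

Answer: [E, A, C, F, B, D, G]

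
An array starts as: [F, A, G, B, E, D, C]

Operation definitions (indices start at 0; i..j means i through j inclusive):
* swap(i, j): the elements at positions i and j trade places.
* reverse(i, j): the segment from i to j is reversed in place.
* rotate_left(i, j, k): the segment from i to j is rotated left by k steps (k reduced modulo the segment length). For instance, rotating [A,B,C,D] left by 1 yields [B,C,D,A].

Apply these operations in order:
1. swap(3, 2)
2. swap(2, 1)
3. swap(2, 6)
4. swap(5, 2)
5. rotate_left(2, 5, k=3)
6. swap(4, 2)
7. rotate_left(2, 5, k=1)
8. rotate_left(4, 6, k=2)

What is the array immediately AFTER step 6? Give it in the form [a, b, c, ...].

After 1 (swap(3, 2)): [F, A, B, G, E, D, C]
After 2 (swap(2, 1)): [F, B, A, G, E, D, C]
After 3 (swap(2, 6)): [F, B, C, G, E, D, A]
After 4 (swap(5, 2)): [F, B, D, G, E, C, A]
After 5 (rotate_left(2, 5, k=3)): [F, B, C, D, G, E, A]
After 6 (swap(4, 2)): [F, B, G, D, C, E, A]

Answer: [F, B, G, D, C, E, A]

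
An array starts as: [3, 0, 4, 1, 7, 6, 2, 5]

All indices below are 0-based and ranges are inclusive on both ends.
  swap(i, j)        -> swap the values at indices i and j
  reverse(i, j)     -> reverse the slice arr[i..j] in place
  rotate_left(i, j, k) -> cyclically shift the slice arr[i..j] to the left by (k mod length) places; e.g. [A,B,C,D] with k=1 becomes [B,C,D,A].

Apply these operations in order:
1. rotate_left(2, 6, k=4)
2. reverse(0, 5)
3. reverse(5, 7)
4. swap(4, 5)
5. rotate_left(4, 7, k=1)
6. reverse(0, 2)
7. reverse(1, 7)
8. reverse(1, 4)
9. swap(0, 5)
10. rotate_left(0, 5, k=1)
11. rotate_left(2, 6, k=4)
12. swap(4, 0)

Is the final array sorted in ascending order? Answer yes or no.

Answer: no

Derivation:
After 1 (rotate_left(2, 6, k=4)): [3, 0, 2, 4, 1, 7, 6, 5]
After 2 (reverse(0, 5)): [7, 1, 4, 2, 0, 3, 6, 5]
After 3 (reverse(5, 7)): [7, 1, 4, 2, 0, 5, 6, 3]
After 4 (swap(4, 5)): [7, 1, 4, 2, 5, 0, 6, 3]
After 5 (rotate_left(4, 7, k=1)): [7, 1, 4, 2, 0, 6, 3, 5]
After 6 (reverse(0, 2)): [4, 1, 7, 2, 0, 6, 3, 5]
After 7 (reverse(1, 7)): [4, 5, 3, 6, 0, 2, 7, 1]
After 8 (reverse(1, 4)): [4, 0, 6, 3, 5, 2, 7, 1]
After 9 (swap(0, 5)): [2, 0, 6, 3, 5, 4, 7, 1]
After 10 (rotate_left(0, 5, k=1)): [0, 6, 3, 5, 4, 2, 7, 1]
After 11 (rotate_left(2, 6, k=4)): [0, 6, 7, 3, 5, 4, 2, 1]
After 12 (swap(4, 0)): [5, 6, 7, 3, 0, 4, 2, 1]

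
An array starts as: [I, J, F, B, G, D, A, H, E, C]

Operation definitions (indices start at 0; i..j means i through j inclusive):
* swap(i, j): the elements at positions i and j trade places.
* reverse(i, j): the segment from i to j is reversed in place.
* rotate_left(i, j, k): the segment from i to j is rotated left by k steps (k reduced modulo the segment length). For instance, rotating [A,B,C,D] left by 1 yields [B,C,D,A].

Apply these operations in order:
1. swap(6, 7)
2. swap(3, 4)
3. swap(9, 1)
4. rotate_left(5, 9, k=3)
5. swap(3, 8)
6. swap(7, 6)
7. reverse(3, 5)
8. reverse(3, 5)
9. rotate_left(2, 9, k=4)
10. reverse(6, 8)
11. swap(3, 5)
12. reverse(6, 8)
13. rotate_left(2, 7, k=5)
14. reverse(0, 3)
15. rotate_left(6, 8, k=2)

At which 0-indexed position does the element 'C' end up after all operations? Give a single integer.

Answer: 2

Derivation:
After 1 (swap(6, 7)): [I, J, F, B, G, D, H, A, E, C]
After 2 (swap(3, 4)): [I, J, F, G, B, D, H, A, E, C]
After 3 (swap(9, 1)): [I, C, F, G, B, D, H, A, E, J]
After 4 (rotate_left(5, 9, k=3)): [I, C, F, G, B, E, J, D, H, A]
After 5 (swap(3, 8)): [I, C, F, H, B, E, J, D, G, A]
After 6 (swap(7, 6)): [I, C, F, H, B, E, D, J, G, A]
After 7 (reverse(3, 5)): [I, C, F, E, B, H, D, J, G, A]
After 8 (reverse(3, 5)): [I, C, F, H, B, E, D, J, G, A]
After 9 (rotate_left(2, 9, k=4)): [I, C, D, J, G, A, F, H, B, E]
After 10 (reverse(6, 8)): [I, C, D, J, G, A, B, H, F, E]
After 11 (swap(3, 5)): [I, C, D, A, G, J, B, H, F, E]
After 12 (reverse(6, 8)): [I, C, D, A, G, J, F, H, B, E]
After 13 (rotate_left(2, 7, k=5)): [I, C, H, D, A, G, J, F, B, E]
After 14 (reverse(0, 3)): [D, H, C, I, A, G, J, F, B, E]
After 15 (rotate_left(6, 8, k=2)): [D, H, C, I, A, G, B, J, F, E]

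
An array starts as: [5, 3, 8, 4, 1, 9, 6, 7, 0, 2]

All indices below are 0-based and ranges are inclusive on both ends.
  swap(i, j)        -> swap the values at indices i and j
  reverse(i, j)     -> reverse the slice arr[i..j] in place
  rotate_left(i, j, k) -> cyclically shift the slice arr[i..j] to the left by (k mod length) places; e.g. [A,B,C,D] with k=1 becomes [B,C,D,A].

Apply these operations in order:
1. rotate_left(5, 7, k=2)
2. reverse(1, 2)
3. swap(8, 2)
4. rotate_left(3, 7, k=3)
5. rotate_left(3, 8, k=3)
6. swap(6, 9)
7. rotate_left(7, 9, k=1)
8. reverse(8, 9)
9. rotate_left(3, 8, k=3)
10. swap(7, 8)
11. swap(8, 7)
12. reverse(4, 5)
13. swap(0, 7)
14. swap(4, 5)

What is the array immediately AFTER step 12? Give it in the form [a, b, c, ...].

Answer: [5, 8, 0, 2, 6, 4, 1, 7, 3, 9]

Derivation:
After 1 (rotate_left(5, 7, k=2)): [5, 3, 8, 4, 1, 7, 9, 6, 0, 2]
After 2 (reverse(1, 2)): [5, 8, 3, 4, 1, 7, 9, 6, 0, 2]
After 3 (swap(8, 2)): [5, 8, 0, 4, 1, 7, 9, 6, 3, 2]
After 4 (rotate_left(3, 7, k=3)): [5, 8, 0, 9, 6, 4, 1, 7, 3, 2]
After 5 (rotate_left(3, 8, k=3)): [5, 8, 0, 1, 7, 3, 9, 6, 4, 2]
After 6 (swap(6, 9)): [5, 8, 0, 1, 7, 3, 2, 6, 4, 9]
After 7 (rotate_left(7, 9, k=1)): [5, 8, 0, 1, 7, 3, 2, 4, 9, 6]
After 8 (reverse(8, 9)): [5, 8, 0, 1, 7, 3, 2, 4, 6, 9]
After 9 (rotate_left(3, 8, k=3)): [5, 8, 0, 2, 4, 6, 1, 7, 3, 9]
After 10 (swap(7, 8)): [5, 8, 0, 2, 4, 6, 1, 3, 7, 9]
After 11 (swap(8, 7)): [5, 8, 0, 2, 4, 6, 1, 7, 3, 9]
After 12 (reverse(4, 5)): [5, 8, 0, 2, 6, 4, 1, 7, 3, 9]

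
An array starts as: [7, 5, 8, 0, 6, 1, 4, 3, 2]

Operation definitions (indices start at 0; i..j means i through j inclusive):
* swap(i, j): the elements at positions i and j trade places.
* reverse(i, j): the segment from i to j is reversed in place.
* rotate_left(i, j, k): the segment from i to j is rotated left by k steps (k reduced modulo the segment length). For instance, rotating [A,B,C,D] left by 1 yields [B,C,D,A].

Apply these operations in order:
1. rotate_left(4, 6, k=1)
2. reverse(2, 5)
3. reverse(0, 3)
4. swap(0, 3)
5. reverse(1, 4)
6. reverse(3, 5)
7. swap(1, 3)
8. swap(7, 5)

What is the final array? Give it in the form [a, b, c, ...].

After 1 (rotate_left(4, 6, k=1)): [7, 5, 8, 0, 1, 4, 6, 3, 2]
After 2 (reverse(2, 5)): [7, 5, 4, 1, 0, 8, 6, 3, 2]
After 3 (reverse(0, 3)): [1, 4, 5, 7, 0, 8, 6, 3, 2]
After 4 (swap(0, 3)): [7, 4, 5, 1, 0, 8, 6, 3, 2]
After 5 (reverse(1, 4)): [7, 0, 1, 5, 4, 8, 6, 3, 2]
After 6 (reverse(3, 5)): [7, 0, 1, 8, 4, 5, 6, 3, 2]
After 7 (swap(1, 3)): [7, 8, 1, 0, 4, 5, 6, 3, 2]
After 8 (swap(7, 5)): [7, 8, 1, 0, 4, 3, 6, 5, 2]

Answer: [7, 8, 1, 0, 4, 3, 6, 5, 2]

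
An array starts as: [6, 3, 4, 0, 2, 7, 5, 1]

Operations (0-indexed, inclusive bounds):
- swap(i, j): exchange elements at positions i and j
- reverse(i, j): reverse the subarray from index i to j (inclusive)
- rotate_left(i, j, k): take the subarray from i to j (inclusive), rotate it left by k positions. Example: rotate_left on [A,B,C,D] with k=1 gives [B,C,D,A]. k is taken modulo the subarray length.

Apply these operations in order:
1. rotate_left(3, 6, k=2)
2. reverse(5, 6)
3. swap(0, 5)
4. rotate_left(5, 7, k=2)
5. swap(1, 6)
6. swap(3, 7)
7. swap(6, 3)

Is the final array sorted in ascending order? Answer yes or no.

Answer: no

Derivation:
After 1 (rotate_left(3, 6, k=2)): [6, 3, 4, 7, 5, 0, 2, 1]
After 2 (reverse(5, 6)): [6, 3, 4, 7, 5, 2, 0, 1]
After 3 (swap(0, 5)): [2, 3, 4, 7, 5, 6, 0, 1]
After 4 (rotate_left(5, 7, k=2)): [2, 3, 4, 7, 5, 1, 6, 0]
After 5 (swap(1, 6)): [2, 6, 4, 7, 5, 1, 3, 0]
After 6 (swap(3, 7)): [2, 6, 4, 0, 5, 1, 3, 7]
After 7 (swap(6, 3)): [2, 6, 4, 3, 5, 1, 0, 7]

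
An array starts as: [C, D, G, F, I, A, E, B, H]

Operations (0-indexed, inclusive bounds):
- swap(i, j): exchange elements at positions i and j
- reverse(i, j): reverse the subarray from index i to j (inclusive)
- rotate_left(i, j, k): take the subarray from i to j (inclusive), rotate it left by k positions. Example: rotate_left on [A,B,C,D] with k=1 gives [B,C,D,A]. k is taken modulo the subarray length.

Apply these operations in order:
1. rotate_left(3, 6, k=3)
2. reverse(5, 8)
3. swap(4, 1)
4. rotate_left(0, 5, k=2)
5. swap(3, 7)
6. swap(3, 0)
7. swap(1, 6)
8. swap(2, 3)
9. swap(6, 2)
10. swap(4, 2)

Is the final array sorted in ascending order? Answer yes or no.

After 1 (rotate_left(3, 6, k=3)): [C, D, G, E, F, I, A, B, H]
After 2 (reverse(5, 8)): [C, D, G, E, F, H, B, A, I]
After 3 (swap(4, 1)): [C, F, G, E, D, H, B, A, I]
After 4 (rotate_left(0, 5, k=2)): [G, E, D, H, C, F, B, A, I]
After 5 (swap(3, 7)): [G, E, D, A, C, F, B, H, I]
After 6 (swap(3, 0)): [A, E, D, G, C, F, B, H, I]
After 7 (swap(1, 6)): [A, B, D, G, C, F, E, H, I]
After 8 (swap(2, 3)): [A, B, G, D, C, F, E, H, I]
After 9 (swap(6, 2)): [A, B, E, D, C, F, G, H, I]
After 10 (swap(4, 2)): [A, B, C, D, E, F, G, H, I]

Answer: yes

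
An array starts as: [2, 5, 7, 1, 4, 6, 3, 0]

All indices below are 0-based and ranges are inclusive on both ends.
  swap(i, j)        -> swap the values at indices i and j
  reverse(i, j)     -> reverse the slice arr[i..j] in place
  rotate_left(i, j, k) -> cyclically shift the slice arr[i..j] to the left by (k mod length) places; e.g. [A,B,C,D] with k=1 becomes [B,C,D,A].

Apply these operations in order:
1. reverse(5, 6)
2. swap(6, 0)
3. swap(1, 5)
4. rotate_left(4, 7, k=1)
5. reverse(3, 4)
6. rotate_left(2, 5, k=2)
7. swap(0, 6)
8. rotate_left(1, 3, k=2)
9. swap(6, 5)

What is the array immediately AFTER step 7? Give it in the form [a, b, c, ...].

After 1 (reverse(5, 6)): [2, 5, 7, 1, 4, 3, 6, 0]
After 2 (swap(6, 0)): [6, 5, 7, 1, 4, 3, 2, 0]
After 3 (swap(1, 5)): [6, 3, 7, 1, 4, 5, 2, 0]
After 4 (rotate_left(4, 7, k=1)): [6, 3, 7, 1, 5, 2, 0, 4]
After 5 (reverse(3, 4)): [6, 3, 7, 5, 1, 2, 0, 4]
After 6 (rotate_left(2, 5, k=2)): [6, 3, 1, 2, 7, 5, 0, 4]
After 7 (swap(0, 6)): [0, 3, 1, 2, 7, 5, 6, 4]

Answer: [0, 3, 1, 2, 7, 5, 6, 4]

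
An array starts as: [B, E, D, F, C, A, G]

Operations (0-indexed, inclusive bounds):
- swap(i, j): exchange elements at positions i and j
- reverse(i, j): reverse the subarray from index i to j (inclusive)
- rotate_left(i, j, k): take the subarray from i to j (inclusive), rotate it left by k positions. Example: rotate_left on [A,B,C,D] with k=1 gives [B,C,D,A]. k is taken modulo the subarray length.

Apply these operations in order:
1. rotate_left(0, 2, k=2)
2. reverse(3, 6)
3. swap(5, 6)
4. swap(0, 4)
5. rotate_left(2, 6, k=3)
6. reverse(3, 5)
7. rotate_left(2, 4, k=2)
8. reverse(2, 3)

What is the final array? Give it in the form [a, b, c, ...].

After 1 (rotate_left(0, 2, k=2)): [D, B, E, F, C, A, G]
After 2 (reverse(3, 6)): [D, B, E, G, A, C, F]
After 3 (swap(5, 6)): [D, B, E, G, A, F, C]
After 4 (swap(0, 4)): [A, B, E, G, D, F, C]
After 5 (rotate_left(2, 6, k=3)): [A, B, F, C, E, G, D]
After 6 (reverse(3, 5)): [A, B, F, G, E, C, D]
After 7 (rotate_left(2, 4, k=2)): [A, B, E, F, G, C, D]
After 8 (reverse(2, 3)): [A, B, F, E, G, C, D]

Answer: [A, B, F, E, G, C, D]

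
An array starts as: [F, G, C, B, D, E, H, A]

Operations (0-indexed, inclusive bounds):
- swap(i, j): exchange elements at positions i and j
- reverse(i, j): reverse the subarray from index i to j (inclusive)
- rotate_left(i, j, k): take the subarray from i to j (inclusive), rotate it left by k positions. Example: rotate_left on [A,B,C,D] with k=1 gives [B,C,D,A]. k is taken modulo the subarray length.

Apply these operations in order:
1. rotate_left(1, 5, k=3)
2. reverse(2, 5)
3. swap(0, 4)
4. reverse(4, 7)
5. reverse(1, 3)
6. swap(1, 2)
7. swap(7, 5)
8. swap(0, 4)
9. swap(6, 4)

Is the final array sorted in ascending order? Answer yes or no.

After 1 (rotate_left(1, 5, k=3)): [F, D, E, G, C, B, H, A]
After 2 (reverse(2, 5)): [F, D, B, C, G, E, H, A]
After 3 (swap(0, 4)): [G, D, B, C, F, E, H, A]
After 4 (reverse(4, 7)): [G, D, B, C, A, H, E, F]
After 5 (reverse(1, 3)): [G, C, B, D, A, H, E, F]
After 6 (swap(1, 2)): [G, B, C, D, A, H, E, F]
After 7 (swap(7, 5)): [G, B, C, D, A, F, E, H]
After 8 (swap(0, 4)): [A, B, C, D, G, F, E, H]
After 9 (swap(6, 4)): [A, B, C, D, E, F, G, H]

Answer: yes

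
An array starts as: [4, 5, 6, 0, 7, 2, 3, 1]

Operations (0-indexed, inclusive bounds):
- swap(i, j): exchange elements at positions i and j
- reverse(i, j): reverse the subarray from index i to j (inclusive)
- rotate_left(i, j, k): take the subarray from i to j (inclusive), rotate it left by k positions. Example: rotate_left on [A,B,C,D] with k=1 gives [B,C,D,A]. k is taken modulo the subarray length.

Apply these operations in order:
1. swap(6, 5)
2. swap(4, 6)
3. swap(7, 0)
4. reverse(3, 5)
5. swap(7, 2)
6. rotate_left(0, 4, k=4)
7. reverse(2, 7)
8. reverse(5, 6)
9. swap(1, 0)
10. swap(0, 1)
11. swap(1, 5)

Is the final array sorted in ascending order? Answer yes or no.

Answer: no

Derivation:
After 1 (swap(6, 5)): [4, 5, 6, 0, 7, 3, 2, 1]
After 2 (swap(4, 6)): [4, 5, 6, 0, 2, 3, 7, 1]
After 3 (swap(7, 0)): [1, 5, 6, 0, 2, 3, 7, 4]
After 4 (reverse(3, 5)): [1, 5, 6, 3, 2, 0, 7, 4]
After 5 (swap(7, 2)): [1, 5, 4, 3, 2, 0, 7, 6]
After 6 (rotate_left(0, 4, k=4)): [2, 1, 5, 4, 3, 0, 7, 6]
After 7 (reverse(2, 7)): [2, 1, 6, 7, 0, 3, 4, 5]
After 8 (reverse(5, 6)): [2, 1, 6, 7, 0, 4, 3, 5]
After 9 (swap(1, 0)): [1, 2, 6, 7, 0, 4, 3, 5]
After 10 (swap(0, 1)): [2, 1, 6, 7, 0, 4, 3, 5]
After 11 (swap(1, 5)): [2, 4, 6, 7, 0, 1, 3, 5]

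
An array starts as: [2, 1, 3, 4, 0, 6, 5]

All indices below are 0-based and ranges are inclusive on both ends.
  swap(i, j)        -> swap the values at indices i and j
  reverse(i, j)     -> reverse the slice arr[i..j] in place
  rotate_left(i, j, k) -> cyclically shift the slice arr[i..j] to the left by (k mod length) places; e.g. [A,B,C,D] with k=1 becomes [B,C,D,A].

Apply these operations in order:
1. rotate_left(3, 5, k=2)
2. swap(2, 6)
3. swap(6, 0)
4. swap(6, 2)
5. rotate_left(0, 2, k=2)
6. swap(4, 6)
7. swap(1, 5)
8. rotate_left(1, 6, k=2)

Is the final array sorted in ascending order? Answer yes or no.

Answer: no

Derivation:
After 1 (rotate_left(3, 5, k=2)): [2, 1, 3, 6, 4, 0, 5]
After 2 (swap(2, 6)): [2, 1, 5, 6, 4, 0, 3]
After 3 (swap(6, 0)): [3, 1, 5, 6, 4, 0, 2]
After 4 (swap(6, 2)): [3, 1, 2, 6, 4, 0, 5]
After 5 (rotate_left(0, 2, k=2)): [2, 3, 1, 6, 4, 0, 5]
After 6 (swap(4, 6)): [2, 3, 1, 6, 5, 0, 4]
After 7 (swap(1, 5)): [2, 0, 1, 6, 5, 3, 4]
After 8 (rotate_left(1, 6, k=2)): [2, 6, 5, 3, 4, 0, 1]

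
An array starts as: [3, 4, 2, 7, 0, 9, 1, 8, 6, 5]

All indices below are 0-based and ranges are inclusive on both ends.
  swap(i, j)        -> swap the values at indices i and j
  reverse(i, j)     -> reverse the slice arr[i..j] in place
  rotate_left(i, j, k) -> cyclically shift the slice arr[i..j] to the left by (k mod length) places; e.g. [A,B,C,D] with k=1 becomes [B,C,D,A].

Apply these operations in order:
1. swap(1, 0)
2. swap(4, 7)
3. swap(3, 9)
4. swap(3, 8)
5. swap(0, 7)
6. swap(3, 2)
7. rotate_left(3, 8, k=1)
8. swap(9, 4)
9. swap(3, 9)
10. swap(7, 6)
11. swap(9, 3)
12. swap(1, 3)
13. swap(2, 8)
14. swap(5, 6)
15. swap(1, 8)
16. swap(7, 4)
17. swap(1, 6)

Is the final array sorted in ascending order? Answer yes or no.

After 1 (swap(1, 0)): [4, 3, 2, 7, 0, 9, 1, 8, 6, 5]
After 2 (swap(4, 7)): [4, 3, 2, 7, 8, 9, 1, 0, 6, 5]
After 3 (swap(3, 9)): [4, 3, 2, 5, 8, 9, 1, 0, 6, 7]
After 4 (swap(3, 8)): [4, 3, 2, 6, 8, 9, 1, 0, 5, 7]
After 5 (swap(0, 7)): [0, 3, 2, 6, 8, 9, 1, 4, 5, 7]
After 6 (swap(3, 2)): [0, 3, 6, 2, 8, 9, 1, 4, 5, 7]
After 7 (rotate_left(3, 8, k=1)): [0, 3, 6, 8, 9, 1, 4, 5, 2, 7]
After 8 (swap(9, 4)): [0, 3, 6, 8, 7, 1, 4, 5, 2, 9]
After 9 (swap(3, 9)): [0, 3, 6, 9, 7, 1, 4, 5, 2, 8]
After 10 (swap(7, 6)): [0, 3, 6, 9, 7, 1, 5, 4, 2, 8]
After 11 (swap(9, 3)): [0, 3, 6, 8, 7, 1, 5, 4, 2, 9]
After 12 (swap(1, 3)): [0, 8, 6, 3, 7, 1, 5, 4, 2, 9]
After 13 (swap(2, 8)): [0, 8, 2, 3, 7, 1, 5, 4, 6, 9]
After 14 (swap(5, 6)): [0, 8, 2, 3, 7, 5, 1, 4, 6, 9]
After 15 (swap(1, 8)): [0, 6, 2, 3, 7, 5, 1, 4, 8, 9]
After 16 (swap(7, 4)): [0, 6, 2, 3, 4, 5, 1, 7, 8, 9]
After 17 (swap(1, 6)): [0, 1, 2, 3, 4, 5, 6, 7, 8, 9]

Answer: yes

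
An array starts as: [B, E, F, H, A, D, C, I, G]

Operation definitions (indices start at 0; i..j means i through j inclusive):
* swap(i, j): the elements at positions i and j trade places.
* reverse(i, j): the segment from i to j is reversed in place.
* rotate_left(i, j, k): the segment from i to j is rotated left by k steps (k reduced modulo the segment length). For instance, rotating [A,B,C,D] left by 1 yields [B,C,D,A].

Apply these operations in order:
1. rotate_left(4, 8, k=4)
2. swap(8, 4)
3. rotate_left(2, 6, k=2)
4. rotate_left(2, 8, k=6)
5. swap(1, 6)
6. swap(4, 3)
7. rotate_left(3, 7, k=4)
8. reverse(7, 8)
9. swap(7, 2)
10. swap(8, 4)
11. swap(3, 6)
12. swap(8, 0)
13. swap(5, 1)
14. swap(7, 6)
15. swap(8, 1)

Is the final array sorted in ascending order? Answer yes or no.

Answer: yes

Derivation:
After 1 (rotate_left(4, 8, k=4)): [B, E, F, H, G, A, D, C, I]
After 2 (swap(8, 4)): [B, E, F, H, I, A, D, C, G]
After 3 (rotate_left(2, 6, k=2)): [B, E, I, A, D, F, H, C, G]
After 4 (rotate_left(2, 8, k=6)): [B, E, G, I, A, D, F, H, C]
After 5 (swap(1, 6)): [B, F, G, I, A, D, E, H, C]
After 6 (swap(4, 3)): [B, F, G, A, I, D, E, H, C]
After 7 (rotate_left(3, 7, k=4)): [B, F, G, H, A, I, D, E, C]
After 8 (reverse(7, 8)): [B, F, G, H, A, I, D, C, E]
After 9 (swap(7, 2)): [B, F, C, H, A, I, D, G, E]
After 10 (swap(8, 4)): [B, F, C, H, E, I, D, G, A]
After 11 (swap(3, 6)): [B, F, C, D, E, I, H, G, A]
After 12 (swap(8, 0)): [A, F, C, D, E, I, H, G, B]
After 13 (swap(5, 1)): [A, I, C, D, E, F, H, G, B]
After 14 (swap(7, 6)): [A, I, C, D, E, F, G, H, B]
After 15 (swap(8, 1)): [A, B, C, D, E, F, G, H, I]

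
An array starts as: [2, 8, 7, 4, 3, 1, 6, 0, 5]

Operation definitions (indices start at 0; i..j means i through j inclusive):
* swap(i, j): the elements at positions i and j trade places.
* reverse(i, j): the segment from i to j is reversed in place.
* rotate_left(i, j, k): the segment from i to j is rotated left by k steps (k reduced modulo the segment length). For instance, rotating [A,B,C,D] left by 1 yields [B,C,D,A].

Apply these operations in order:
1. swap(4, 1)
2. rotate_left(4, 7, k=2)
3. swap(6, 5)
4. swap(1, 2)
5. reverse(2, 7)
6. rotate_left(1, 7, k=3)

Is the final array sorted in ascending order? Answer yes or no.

Answer: no

Derivation:
After 1 (swap(4, 1)): [2, 3, 7, 4, 8, 1, 6, 0, 5]
After 2 (rotate_left(4, 7, k=2)): [2, 3, 7, 4, 6, 0, 8, 1, 5]
After 3 (swap(6, 5)): [2, 3, 7, 4, 6, 8, 0, 1, 5]
After 4 (swap(1, 2)): [2, 7, 3, 4, 6, 8, 0, 1, 5]
After 5 (reverse(2, 7)): [2, 7, 1, 0, 8, 6, 4, 3, 5]
After 6 (rotate_left(1, 7, k=3)): [2, 8, 6, 4, 3, 7, 1, 0, 5]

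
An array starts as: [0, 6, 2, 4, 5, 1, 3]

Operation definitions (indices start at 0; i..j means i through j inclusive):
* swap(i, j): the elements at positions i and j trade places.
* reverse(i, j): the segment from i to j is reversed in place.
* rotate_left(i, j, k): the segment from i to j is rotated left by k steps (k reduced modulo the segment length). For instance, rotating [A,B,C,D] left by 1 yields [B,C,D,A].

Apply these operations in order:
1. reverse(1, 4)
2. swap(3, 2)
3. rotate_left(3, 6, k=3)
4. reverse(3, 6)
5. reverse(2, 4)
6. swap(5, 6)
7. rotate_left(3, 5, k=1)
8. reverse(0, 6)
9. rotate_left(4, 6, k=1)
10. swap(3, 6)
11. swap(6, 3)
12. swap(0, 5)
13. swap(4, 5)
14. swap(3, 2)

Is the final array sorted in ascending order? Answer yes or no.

Answer: yes

Derivation:
After 1 (reverse(1, 4)): [0, 5, 4, 2, 6, 1, 3]
After 2 (swap(3, 2)): [0, 5, 2, 4, 6, 1, 3]
After 3 (rotate_left(3, 6, k=3)): [0, 5, 2, 3, 4, 6, 1]
After 4 (reverse(3, 6)): [0, 5, 2, 1, 6, 4, 3]
After 5 (reverse(2, 4)): [0, 5, 6, 1, 2, 4, 3]
After 6 (swap(5, 6)): [0, 5, 6, 1, 2, 3, 4]
After 7 (rotate_left(3, 5, k=1)): [0, 5, 6, 2, 3, 1, 4]
After 8 (reverse(0, 6)): [4, 1, 3, 2, 6, 5, 0]
After 9 (rotate_left(4, 6, k=1)): [4, 1, 3, 2, 5, 0, 6]
After 10 (swap(3, 6)): [4, 1, 3, 6, 5, 0, 2]
After 11 (swap(6, 3)): [4, 1, 3, 2, 5, 0, 6]
After 12 (swap(0, 5)): [0, 1, 3, 2, 5, 4, 6]
After 13 (swap(4, 5)): [0, 1, 3, 2, 4, 5, 6]
After 14 (swap(3, 2)): [0, 1, 2, 3, 4, 5, 6]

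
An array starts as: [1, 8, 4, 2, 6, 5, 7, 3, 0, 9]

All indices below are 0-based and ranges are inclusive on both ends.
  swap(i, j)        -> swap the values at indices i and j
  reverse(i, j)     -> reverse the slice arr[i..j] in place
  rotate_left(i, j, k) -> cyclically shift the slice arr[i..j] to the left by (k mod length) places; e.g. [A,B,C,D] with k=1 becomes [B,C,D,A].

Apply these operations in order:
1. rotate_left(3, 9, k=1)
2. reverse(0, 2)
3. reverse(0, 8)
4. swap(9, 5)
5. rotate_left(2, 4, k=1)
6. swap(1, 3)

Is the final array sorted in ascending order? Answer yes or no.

Answer: no

Derivation:
After 1 (rotate_left(3, 9, k=1)): [1, 8, 4, 6, 5, 7, 3, 0, 9, 2]
After 2 (reverse(0, 2)): [4, 8, 1, 6, 5, 7, 3, 0, 9, 2]
After 3 (reverse(0, 8)): [9, 0, 3, 7, 5, 6, 1, 8, 4, 2]
After 4 (swap(9, 5)): [9, 0, 3, 7, 5, 2, 1, 8, 4, 6]
After 5 (rotate_left(2, 4, k=1)): [9, 0, 7, 5, 3, 2, 1, 8, 4, 6]
After 6 (swap(1, 3)): [9, 5, 7, 0, 3, 2, 1, 8, 4, 6]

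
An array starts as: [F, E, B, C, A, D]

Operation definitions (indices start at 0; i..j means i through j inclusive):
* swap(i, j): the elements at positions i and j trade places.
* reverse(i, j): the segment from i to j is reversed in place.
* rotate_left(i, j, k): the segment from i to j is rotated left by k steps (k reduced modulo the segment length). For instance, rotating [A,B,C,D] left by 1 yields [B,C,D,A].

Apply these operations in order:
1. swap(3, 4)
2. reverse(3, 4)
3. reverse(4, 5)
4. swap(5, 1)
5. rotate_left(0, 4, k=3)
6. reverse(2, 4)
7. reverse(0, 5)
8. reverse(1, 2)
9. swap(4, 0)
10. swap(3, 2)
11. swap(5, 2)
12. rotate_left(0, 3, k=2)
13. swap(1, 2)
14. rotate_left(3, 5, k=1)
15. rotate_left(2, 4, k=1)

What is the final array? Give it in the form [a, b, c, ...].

After 1 (swap(3, 4)): [F, E, B, A, C, D]
After 2 (reverse(3, 4)): [F, E, B, C, A, D]
After 3 (reverse(4, 5)): [F, E, B, C, D, A]
After 4 (swap(5, 1)): [F, A, B, C, D, E]
After 5 (rotate_left(0, 4, k=3)): [C, D, F, A, B, E]
After 6 (reverse(2, 4)): [C, D, B, A, F, E]
After 7 (reverse(0, 5)): [E, F, A, B, D, C]
After 8 (reverse(1, 2)): [E, A, F, B, D, C]
After 9 (swap(4, 0)): [D, A, F, B, E, C]
After 10 (swap(3, 2)): [D, A, B, F, E, C]
After 11 (swap(5, 2)): [D, A, C, F, E, B]
After 12 (rotate_left(0, 3, k=2)): [C, F, D, A, E, B]
After 13 (swap(1, 2)): [C, D, F, A, E, B]
After 14 (rotate_left(3, 5, k=1)): [C, D, F, E, B, A]
After 15 (rotate_left(2, 4, k=1)): [C, D, E, B, F, A]

Answer: [C, D, E, B, F, A]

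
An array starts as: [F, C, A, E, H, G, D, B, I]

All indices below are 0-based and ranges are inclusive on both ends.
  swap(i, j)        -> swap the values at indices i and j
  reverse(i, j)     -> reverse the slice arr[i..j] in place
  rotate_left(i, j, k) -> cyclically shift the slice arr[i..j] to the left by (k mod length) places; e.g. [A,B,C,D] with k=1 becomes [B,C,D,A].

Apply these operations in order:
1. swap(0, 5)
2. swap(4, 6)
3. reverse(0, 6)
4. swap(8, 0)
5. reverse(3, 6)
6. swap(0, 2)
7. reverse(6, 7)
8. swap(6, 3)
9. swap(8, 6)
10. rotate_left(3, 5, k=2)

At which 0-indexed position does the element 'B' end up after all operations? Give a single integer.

Answer: 4

Derivation:
After 1 (swap(0, 5)): [G, C, A, E, H, F, D, B, I]
After 2 (swap(4, 6)): [G, C, A, E, D, F, H, B, I]
After 3 (reverse(0, 6)): [H, F, D, E, A, C, G, B, I]
After 4 (swap(8, 0)): [I, F, D, E, A, C, G, B, H]
After 5 (reverse(3, 6)): [I, F, D, G, C, A, E, B, H]
After 6 (swap(0, 2)): [D, F, I, G, C, A, E, B, H]
After 7 (reverse(6, 7)): [D, F, I, G, C, A, B, E, H]
After 8 (swap(6, 3)): [D, F, I, B, C, A, G, E, H]
After 9 (swap(8, 6)): [D, F, I, B, C, A, H, E, G]
After 10 (rotate_left(3, 5, k=2)): [D, F, I, A, B, C, H, E, G]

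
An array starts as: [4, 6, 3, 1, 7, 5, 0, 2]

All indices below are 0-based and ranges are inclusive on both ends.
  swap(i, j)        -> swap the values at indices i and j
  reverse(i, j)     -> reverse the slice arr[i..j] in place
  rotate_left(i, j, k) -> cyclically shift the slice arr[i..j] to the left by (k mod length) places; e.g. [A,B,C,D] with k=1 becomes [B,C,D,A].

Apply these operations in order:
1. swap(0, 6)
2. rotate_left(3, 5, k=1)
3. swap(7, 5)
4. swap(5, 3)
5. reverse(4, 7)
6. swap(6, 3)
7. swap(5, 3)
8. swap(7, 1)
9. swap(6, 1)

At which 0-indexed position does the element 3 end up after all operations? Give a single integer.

After 1 (swap(0, 6)): [0, 6, 3, 1, 7, 5, 4, 2]
After 2 (rotate_left(3, 5, k=1)): [0, 6, 3, 7, 5, 1, 4, 2]
After 3 (swap(7, 5)): [0, 6, 3, 7, 5, 2, 4, 1]
After 4 (swap(5, 3)): [0, 6, 3, 2, 5, 7, 4, 1]
After 5 (reverse(4, 7)): [0, 6, 3, 2, 1, 4, 7, 5]
After 6 (swap(6, 3)): [0, 6, 3, 7, 1, 4, 2, 5]
After 7 (swap(5, 3)): [0, 6, 3, 4, 1, 7, 2, 5]
After 8 (swap(7, 1)): [0, 5, 3, 4, 1, 7, 2, 6]
After 9 (swap(6, 1)): [0, 2, 3, 4, 1, 7, 5, 6]

Answer: 2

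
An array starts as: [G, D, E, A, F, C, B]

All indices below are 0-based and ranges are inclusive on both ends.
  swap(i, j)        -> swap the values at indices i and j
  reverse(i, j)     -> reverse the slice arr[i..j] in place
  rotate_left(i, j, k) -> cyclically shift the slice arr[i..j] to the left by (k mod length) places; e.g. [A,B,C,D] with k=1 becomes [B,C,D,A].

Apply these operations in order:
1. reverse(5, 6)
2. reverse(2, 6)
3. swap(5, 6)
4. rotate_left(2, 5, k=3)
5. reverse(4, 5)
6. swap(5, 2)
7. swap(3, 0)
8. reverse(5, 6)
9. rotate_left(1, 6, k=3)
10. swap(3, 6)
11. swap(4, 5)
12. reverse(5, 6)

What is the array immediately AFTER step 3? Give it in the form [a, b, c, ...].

Answer: [G, D, C, B, F, E, A]

Derivation:
After 1 (reverse(5, 6)): [G, D, E, A, F, B, C]
After 2 (reverse(2, 6)): [G, D, C, B, F, A, E]
After 3 (swap(5, 6)): [G, D, C, B, F, E, A]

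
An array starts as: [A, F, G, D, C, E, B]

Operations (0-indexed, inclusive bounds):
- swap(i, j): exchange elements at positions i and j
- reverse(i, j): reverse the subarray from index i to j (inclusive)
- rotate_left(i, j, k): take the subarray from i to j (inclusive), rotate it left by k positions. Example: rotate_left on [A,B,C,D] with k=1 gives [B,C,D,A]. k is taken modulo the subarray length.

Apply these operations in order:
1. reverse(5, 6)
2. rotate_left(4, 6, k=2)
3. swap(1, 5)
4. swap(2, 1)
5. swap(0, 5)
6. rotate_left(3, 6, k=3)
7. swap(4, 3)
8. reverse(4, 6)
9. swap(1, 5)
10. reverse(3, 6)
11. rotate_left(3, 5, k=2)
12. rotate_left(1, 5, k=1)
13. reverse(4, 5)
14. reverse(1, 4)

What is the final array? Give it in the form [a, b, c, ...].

Answer: [F, E, B, A, C, G, D]

Derivation:
After 1 (reverse(5, 6)): [A, F, G, D, C, B, E]
After 2 (rotate_left(4, 6, k=2)): [A, F, G, D, E, C, B]
After 3 (swap(1, 5)): [A, C, G, D, E, F, B]
After 4 (swap(2, 1)): [A, G, C, D, E, F, B]
After 5 (swap(0, 5)): [F, G, C, D, E, A, B]
After 6 (rotate_left(3, 6, k=3)): [F, G, C, B, D, E, A]
After 7 (swap(4, 3)): [F, G, C, D, B, E, A]
After 8 (reverse(4, 6)): [F, G, C, D, A, E, B]
After 9 (swap(1, 5)): [F, E, C, D, A, G, B]
After 10 (reverse(3, 6)): [F, E, C, B, G, A, D]
After 11 (rotate_left(3, 5, k=2)): [F, E, C, A, B, G, D]
After 12 (rotate_left(1, 5, k=1)): [F, C, A, B, G, E, D]
After 13 (reverse(4, 5)): [F, C, A, B, E, G, D]
After 14 (reverse(1, 4)): [F, E, B, A, C, G, D]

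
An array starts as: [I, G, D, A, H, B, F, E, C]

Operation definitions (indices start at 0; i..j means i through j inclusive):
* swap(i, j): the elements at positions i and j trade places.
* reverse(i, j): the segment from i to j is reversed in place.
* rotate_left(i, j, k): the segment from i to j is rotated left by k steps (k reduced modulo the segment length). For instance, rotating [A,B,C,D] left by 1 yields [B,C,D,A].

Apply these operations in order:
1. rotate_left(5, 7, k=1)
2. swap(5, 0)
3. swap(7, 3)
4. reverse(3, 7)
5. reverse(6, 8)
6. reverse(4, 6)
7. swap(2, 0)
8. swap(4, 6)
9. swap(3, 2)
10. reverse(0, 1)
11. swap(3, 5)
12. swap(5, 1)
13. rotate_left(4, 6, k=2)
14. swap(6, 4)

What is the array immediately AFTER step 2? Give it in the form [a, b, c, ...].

After 1 (rotate_left(5, 7, k=1)): [I, G, D, A, H, F, E, B, C]
After 2 (swap(5, 0)): [F, G, D, A, H, I, E, B, C]

Answer: [F, G, D, A, H, I, E, B, C]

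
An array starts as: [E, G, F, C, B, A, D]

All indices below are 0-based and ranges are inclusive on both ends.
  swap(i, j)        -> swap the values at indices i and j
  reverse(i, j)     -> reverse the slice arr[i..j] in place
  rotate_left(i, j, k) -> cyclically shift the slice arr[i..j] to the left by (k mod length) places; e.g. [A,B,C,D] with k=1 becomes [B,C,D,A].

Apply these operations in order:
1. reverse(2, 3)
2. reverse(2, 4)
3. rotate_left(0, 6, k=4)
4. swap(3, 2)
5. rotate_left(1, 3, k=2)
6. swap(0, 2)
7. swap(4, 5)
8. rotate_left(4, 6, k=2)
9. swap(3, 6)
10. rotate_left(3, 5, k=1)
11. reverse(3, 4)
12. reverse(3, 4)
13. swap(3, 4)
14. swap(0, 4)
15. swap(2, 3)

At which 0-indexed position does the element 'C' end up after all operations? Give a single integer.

Answer: 3

Derivation:
After 1 (reverse(2, 3)): [E, G, C, F, B, A, D]
After 2 (reverse(2, 4)): [E, G, B, F, C, A, D]
After 3 (rotate_left(0, 6, k=4)): [C, A, D, E, G, B, F]
After 4 (swap(3, 2)): [C, A, E, D, G, B, F]
After 5 (rotate_left(1, 3, k=2)): [C, D, A, E, G, B, F]
After 6 (swap(0, 2)): [A, D, C, E, G, B, F]
After 7 (swap(4, 5)): [A, D, C, E, B, G, F]
After 8 (rotate_left(4, 6, k=2)): [A, D, C, E, F, B, G]
After 9 (swap(3, 6)): [A, D, C, G, F, B, E]
After 10 (rotate_left(3, 5, k=1)): [A, D, C, F, B, G, E]
After 11 (reverse(3, 4)): [A, D, C, B, F, G, E]
After 12 (reverse(3, 4)): [A, D, C, F, B, G, E]
After 13 (swap(3, 4)): [A, D, C, B, F, G, E]
After 14 (swap(0, 4)): [F, D, C, B, A, G, E]
After 15 (swap(2, 3)): [F, D, B, C, A, G, E]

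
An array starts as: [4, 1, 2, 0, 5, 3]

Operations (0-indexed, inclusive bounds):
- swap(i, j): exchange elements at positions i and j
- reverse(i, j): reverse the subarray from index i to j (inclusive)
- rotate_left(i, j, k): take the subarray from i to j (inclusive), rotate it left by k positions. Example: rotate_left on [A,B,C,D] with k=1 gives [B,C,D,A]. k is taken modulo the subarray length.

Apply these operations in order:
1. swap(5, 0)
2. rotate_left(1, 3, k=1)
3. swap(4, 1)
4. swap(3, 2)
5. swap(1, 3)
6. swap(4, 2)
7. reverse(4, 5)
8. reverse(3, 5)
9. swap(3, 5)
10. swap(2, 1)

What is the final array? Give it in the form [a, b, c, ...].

After 1 (swap(5, 0)): [3, 1, 2, 0, 5, 4]
After 2 (rotate_left(1, 3, k=1)): [3, 2, 0, 1, 5, 4]
After 3 (swap(4, 1)): [3, 5, 0, 1, 2, 4]
After 4 (swap(3, 2)): [3, 5, 1, 0, 2, 4]
After 5 (swap(1, 3)): [3, 0, 1, 5, 2, 4]
After 6 (swap(4, 2)): [3, 0, 2, 5, 1, 4]
After 7 (reverse(4, 5)): [3, 0, 2, 5, 4, 1]
After 8 (reverse(3, 5)): [3, 0, 2, 1, 4, 5]
After 9 (swap(3, 5)): [3, 0, 2, 5, 4, 1]
After 10 (swap(2, 1)): [3, 2, 0, 5, 4, 1]

Answer: [3, 2, 0, 5, 4, 1]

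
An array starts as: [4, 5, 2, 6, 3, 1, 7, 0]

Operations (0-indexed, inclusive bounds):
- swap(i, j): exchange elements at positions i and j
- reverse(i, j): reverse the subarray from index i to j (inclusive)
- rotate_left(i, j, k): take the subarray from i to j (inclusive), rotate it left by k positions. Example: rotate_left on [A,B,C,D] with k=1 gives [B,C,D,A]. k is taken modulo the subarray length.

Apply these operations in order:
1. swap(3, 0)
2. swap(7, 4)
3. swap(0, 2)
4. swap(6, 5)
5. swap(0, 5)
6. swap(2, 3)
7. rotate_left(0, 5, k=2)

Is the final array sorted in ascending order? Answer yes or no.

After 1 (swap(3, 0)): [6, 5, 2, 4, 3, 1, 7, 0]
After 2 (swap(7, 4)): [6, 5, 2, 4, 0, 1, 7, 3]
After 3 (swap(0, 2)): [2, 5, 6, 4, 0, 1, 7, 3]
After 4 (swap(6, 5)): [2, 5, 6, 4, 0, 7, 1, 3]
After 5 (swap(0, 5)): [7, 5, 6, 4, 0, 2, 1, 3]
After 6 (swap(2, 3)): [7, 5, 4, 6, 0, 2, 1, 3]
After 7 (rotate_left(0, 5, k=2)): [4, 6, 0, 2, 7, 5, 1, 3]

Answer: no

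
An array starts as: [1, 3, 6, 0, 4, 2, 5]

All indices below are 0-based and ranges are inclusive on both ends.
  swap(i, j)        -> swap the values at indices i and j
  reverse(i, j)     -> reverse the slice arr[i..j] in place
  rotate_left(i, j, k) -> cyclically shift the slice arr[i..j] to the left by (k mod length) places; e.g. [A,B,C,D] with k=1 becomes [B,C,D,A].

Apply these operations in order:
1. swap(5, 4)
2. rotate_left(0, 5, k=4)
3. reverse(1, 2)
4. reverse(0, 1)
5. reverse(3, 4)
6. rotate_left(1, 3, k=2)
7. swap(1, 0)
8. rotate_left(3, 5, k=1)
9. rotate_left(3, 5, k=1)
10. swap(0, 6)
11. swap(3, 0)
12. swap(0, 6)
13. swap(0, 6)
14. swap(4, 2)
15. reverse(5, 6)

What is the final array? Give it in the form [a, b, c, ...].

Answer: [0, 1, 4, 5, 2, 6, 3]

Derivation:
After 1 (swap(5, 4)): [1, 3, 6, 0, 2, 4, 5]
After 2 (rotate_left(0, 5, k=4)): [2, 4, 1, 3, 6, 0, 5]
After 3 (reverse(1, 2)): [2, 1, 4, 3, 6, 0, 5]
After 4 (reverse(0, 1)): [1, 2, 4, 3, 6, 0, 5]
After 5 (reverse(3, 4)): [1, 2, 4, 6, 3, 0, 5]
After 6 (rotate_left(1, 3, k=2)): [1, 6, 2, 4, 3, 0, 5]
After 7 (swap(1, 0)): [6, 1, 2, 4, 3, 0, 5]
After 8 (rotate_left(3, 5, k=1)): [6, 1, 2, 3, 0, 4, 5]
After 9 (rotate_left(3, 5, k=1)): [6, 1, 2, 0, 4, 3, 5]
After 10 (swap(0, 6)): [5, 1, 2, 0, 4, 3, 6]
After 11 (swap(3, 0)): [0, 1, 2, 5, 4, 3, 6]
After 12 (swap(0, 6)): [6, 1, 2, 5, 4, 3, 0]
After 13 (swap(0, 6)): [0, 1, 2, 5, 4, 3, 6]
After 14 (swap(4, 2)): [0, 1, 4, 5, 2, 3, 6]
After 15 (reverse(5, 6)): [0, 1, 4, 5, 2, 6, 3]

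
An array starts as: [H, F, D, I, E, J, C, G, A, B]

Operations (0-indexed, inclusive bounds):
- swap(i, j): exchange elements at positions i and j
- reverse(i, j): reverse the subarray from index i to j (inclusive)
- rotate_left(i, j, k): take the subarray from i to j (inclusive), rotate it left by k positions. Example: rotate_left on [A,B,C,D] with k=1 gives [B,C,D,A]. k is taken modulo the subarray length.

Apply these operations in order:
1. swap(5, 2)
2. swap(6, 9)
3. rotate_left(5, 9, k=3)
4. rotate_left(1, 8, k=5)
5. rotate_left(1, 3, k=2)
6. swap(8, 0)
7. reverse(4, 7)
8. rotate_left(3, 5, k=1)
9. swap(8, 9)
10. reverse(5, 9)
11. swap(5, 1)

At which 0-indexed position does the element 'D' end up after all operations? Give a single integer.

Answer: 9

Derivation:
After 1 (swap(5, 2)): [H, F, J, I, E, D, C, G, A, B]
After 2 (swap(6, 9)): [H, F, J, I, E, D, B, G, A, C]
After 3 (rotate_left(5, 9, k=3)): [H, F, J, I, E, A, C, D, B, G]
After 4 (rotate_left(1, 8, k=5)): [H, C, D, B, F, J, I, E, A, G]
After 5 (rotate_left(1, 3, k=2)): [H, B, C, D, F, J, I, E, A, G]
After 6 (swap(8, 0)): [A, B, C, D, F, J, I, E, H, G]
After 7 (reverse(4, 7)): [A, B, C, D, E, I, J, F, H, G]
After 8 (rotate_left(3, 5, k=1)): [A, B, C, E, I, D, J, F, H, G]
After 9 (swap(8, 9)): [A, B, C, E, I, D, J, F, G, H]
After 10 (reverse(5, 9)): [A, B, C, E, I, H, G, F, J, D]
After 11 (swap(5, 1)): [A, H, C, E, I, B, G, F, J, D]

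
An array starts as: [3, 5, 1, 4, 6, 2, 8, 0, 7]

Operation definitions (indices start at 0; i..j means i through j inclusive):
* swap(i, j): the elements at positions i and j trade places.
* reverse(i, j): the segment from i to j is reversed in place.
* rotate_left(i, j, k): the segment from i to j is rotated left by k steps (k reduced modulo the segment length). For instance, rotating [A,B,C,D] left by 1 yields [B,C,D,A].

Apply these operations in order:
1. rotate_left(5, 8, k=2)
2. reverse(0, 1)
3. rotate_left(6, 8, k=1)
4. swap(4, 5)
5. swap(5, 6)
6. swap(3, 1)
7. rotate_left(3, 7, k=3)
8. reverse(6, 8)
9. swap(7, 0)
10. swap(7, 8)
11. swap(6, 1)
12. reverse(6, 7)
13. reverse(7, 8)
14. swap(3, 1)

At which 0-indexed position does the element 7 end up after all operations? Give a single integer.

After 1 (rotate_left(5, 8, k=2)): [3, 5, 1, 4, 6, 0, 7, 2, 8]
After 2 (reverse(0, 1)): [5, 3, 1, 4, 6, 0, 7, 2, 8]
After 3 (rotate_left(6, 8, k=1)): [5, 3, 1, 4, 6, 0, 2, 8, 7]
After 4 (swap(4, 5)): [5, 3, 1, 4, 0, 6, 2, 8, 7]
After 5 (swap(5, 6)): [5, 3, 1, 4, 0, 2, 6, 8, 7]
After 6 (swap(3, 1)): [5, 4, 1, 3, 0, 2, 6, 8, 7]
After 7 (rotate_left(3, 7, k=3)): [5, 4, 1, 6, 8, 3, 0, 2, 7]
After 8 (reverse(6, 8)): [5, 4, 1, 6, 8, 3, 7, 2, 0]
After 9 (swap(7, 0)): [2, 4, 1, 6, 8, 3, 7, 5, 0]
After 10 (swap(7, 8)): [2, 4, 1, 6, 8, 3, 7, 0, 5]
After 11 (swap(6, 1)): [2, 7, 1, 6, 8, 3, 4, 0, 5]
After 12 (reverse(6, 7)): [2, 7, 1, 6, 8, 3, 0, 4, 5]
After 13 (reverse(7, 8)): [2, 7, 1, 6, 8, 3, 0, 5, 4]
After 14 (swap(3, 1)): [2, 6, 1, 7, 8, 3, 0, 5, 4]

Answer: 3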